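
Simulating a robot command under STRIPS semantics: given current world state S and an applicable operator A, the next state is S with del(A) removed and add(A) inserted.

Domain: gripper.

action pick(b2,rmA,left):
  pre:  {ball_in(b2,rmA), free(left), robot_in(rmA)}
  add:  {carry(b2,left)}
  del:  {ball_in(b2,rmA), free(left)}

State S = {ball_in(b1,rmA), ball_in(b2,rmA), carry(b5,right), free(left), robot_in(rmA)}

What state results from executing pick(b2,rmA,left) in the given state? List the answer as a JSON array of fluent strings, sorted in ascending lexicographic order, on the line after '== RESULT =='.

Compute (S \ del) ∪ add:
  pre ⊆ S: {ball_in(b2,rmA), free(left), robot_in(rmA)} ⊆ S  — applicable
  S \ del = {ball_in(b1,rmA), carry(b5,right), robot_in(rmA)}
  ∪ add   = {ball_in(b1,rmA), carry(b2,left), carry(b5,right), robot_in(rmA)}

== RESULT ==
["ball_in(b1,rmA)", "carry(b2,left)", "carry(b5,right)", "robot_in(rmA)"]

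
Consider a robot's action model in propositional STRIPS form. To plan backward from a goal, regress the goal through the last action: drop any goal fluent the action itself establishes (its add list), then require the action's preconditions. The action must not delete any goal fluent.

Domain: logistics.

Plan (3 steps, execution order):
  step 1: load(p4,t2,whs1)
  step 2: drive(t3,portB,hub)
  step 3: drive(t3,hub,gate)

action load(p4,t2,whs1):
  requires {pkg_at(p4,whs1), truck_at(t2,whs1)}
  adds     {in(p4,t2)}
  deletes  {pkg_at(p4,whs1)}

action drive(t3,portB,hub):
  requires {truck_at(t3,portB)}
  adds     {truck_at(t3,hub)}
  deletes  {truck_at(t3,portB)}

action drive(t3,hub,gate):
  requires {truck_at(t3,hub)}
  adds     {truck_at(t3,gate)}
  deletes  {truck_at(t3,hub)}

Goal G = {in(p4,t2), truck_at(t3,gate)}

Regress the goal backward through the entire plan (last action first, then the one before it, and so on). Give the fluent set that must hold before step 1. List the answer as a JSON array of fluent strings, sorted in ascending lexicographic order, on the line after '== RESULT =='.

Work backward from the goal:
  through step 3 (drive(t3,hub,gate)): drop {truck_at(t3,gate)}, keep {in(p4,t2)}, require {truck_at(t3,hub)}
    → {in(p4,t2), truck_at(t3,hub)}
  through step 2 (drive(t3,portB,hub)): drop {truck_at(t3,hub)}, keep {in(p4,t2)}, require {truck_at(t3,portB)}
    → {in(p4,t2), truck_at(t3,portB)}
  through step 1 (load(p4,t2,whs1)): drop {in(p4,t2)}, keep {truck_at(t3,portB)}, require {pkg_at(p4,whs1), truck_at(t2,whs1)}
    → {pkg_at(p4,whs1), truck_at(t2,whs1), truck_at(t3,portB)}

== RESULT ==
["pkg_at(p4,whs1)", "truck_at(t2,whs1)", "truck_at(t3,portB)"]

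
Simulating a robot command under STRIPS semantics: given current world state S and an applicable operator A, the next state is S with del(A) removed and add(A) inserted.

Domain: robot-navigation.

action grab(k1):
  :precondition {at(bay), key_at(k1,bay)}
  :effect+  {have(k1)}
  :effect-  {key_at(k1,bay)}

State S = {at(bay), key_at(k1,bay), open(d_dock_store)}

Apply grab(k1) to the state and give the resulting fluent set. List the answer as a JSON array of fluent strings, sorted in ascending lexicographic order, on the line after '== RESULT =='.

Progress:
  pre ⊆ S: {at(bay), key_at(k1,bay)} ⊆ S  — applicable
  S \ del = {at(bay), open(d_dock_store)}
  ∪ add   = {at(bay), have(k1), open(d_dock_store)}

== RESULT ==
["at(bay)", "have(k1)", "open(d_dock_store)"]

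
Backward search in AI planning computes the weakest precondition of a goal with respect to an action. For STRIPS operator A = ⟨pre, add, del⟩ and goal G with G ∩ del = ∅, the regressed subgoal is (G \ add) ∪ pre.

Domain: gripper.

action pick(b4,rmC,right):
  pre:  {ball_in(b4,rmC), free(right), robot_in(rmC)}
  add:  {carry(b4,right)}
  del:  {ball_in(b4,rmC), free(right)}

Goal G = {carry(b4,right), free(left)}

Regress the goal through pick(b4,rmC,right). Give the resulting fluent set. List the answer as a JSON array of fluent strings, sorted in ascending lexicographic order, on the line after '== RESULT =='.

Regress:
  G ∩ del = {}  (empty — regression defined)
  G \ add = {carry(b4,right), free(left)} \ {carry(b4,right)} = {free(left)}
  ∪ pre   = {free(left)} ∪ {ball_in(b4,rmC), free(right), robot_in(rmC)}
          = {ball_in(b4,rmC), free(left), free(right), robot_in(rmC)}

== RESULT ==
["ball_in(b4,rmC)", "free(left)", "free(right)", "robot_in(rmC)"]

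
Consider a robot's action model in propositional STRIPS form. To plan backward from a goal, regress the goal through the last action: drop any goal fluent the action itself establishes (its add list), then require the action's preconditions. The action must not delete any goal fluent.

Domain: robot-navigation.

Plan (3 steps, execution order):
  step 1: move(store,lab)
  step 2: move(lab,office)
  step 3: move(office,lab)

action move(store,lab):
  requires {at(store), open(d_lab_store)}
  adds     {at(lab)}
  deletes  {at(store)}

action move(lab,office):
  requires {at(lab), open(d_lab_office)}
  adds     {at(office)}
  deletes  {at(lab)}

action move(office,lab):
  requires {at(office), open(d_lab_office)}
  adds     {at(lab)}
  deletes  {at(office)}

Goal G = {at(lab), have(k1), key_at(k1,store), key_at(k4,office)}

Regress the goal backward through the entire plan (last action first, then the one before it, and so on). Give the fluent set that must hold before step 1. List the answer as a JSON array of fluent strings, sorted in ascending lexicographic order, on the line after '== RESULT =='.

Regress step by step:
  through step 3 (move(office,lab)): drop {at(lab)}, keep {have(k1), key_at(k1,store), key_at(k4,office)}, require {at(office), open(d_lab_office)}
    → {at(office), have(k1), key_at(k1,store), key_at(k4,office), open(d_lab_office)}
  through step 2 (move(lab,office)): drop {at(office)}, keep {have(k1), key_at(k1,store), key_at(k4,office), open(d_lab_office)}, require {at(lab), open(d_lab_office)}
    → {at(lab), have(k1), key_at(k1,store), key_at(k4,office), open(d_lab_office)}
  through step 1 (move(store,lab)): drop {at(lab)}, keep {have(k1), key_at(k1,store), key_at(k4,office), open(d_lab_office)}, require {at(store), open(d_lab_store)}
    → {at(store), have(k1), key_at(k1,store), key_at(k4,office), open(d_lab_office), open(d_lab_store)}

== RESULT ==
["at(store)", "have(k1)", "key_at(k1,store)", "key_at(k4,office)", "open(d_lab_office)", "open(d_lab_store)"]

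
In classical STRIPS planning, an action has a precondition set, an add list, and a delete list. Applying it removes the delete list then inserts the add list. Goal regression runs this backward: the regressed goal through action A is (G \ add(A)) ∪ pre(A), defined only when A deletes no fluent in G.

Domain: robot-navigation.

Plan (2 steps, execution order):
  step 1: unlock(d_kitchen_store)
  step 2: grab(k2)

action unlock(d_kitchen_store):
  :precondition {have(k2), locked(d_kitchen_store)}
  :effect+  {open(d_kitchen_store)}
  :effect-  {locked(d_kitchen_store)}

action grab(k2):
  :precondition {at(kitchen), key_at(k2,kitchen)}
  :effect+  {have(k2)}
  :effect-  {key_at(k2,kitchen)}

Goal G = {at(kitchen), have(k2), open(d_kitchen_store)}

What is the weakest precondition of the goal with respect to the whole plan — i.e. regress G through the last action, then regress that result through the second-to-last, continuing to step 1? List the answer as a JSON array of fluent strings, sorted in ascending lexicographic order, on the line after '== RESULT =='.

Work backward from the goal:
  through step 2 (grab(k2)): drop {have(k2)}, keep {at(kitchen), open(d_kitchen_store)}, require {at(kitchen), key_at(k2,kitchen)}
    → {at(kitchen), key_at(k2,kitchen), open(d_kitchen_store)}
  through step 1 (unlock(d_kitchen_store)): drop {open(d_kitchen_store)}, keep {at(kitchen), key_at(k2,kitchen)}, require {have(k2), locked(d_kitchen_store)}
    → {at(kitchen), have(k2), key_at(k2,kitchen), locked(d_kitchen_store)}

== RESULT ==
["at(kitchen)", "have(k2)", "key_at(k2,kitchen)", "locked(d_kitchen_store)"]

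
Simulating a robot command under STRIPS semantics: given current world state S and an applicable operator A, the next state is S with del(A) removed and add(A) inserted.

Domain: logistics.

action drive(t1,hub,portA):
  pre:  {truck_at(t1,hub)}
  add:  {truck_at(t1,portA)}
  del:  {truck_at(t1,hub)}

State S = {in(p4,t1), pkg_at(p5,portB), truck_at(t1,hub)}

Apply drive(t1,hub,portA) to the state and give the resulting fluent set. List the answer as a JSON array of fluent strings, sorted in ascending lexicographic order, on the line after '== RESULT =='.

Progress:
  pre ⊆ S: {truck_at(t1,hub)} ⊆ S  — applicable
  S \ del = {in(p4,t1), pkg_at(p5,portB)}
  ∪ add   = {in(p4,t1), pkg_at(p5,portB), truck_at(t1,portA)}

== RESULT ==
["in(p4,t1)", "pkg_at(p5,portB)", "truck_at(t1,portA)"]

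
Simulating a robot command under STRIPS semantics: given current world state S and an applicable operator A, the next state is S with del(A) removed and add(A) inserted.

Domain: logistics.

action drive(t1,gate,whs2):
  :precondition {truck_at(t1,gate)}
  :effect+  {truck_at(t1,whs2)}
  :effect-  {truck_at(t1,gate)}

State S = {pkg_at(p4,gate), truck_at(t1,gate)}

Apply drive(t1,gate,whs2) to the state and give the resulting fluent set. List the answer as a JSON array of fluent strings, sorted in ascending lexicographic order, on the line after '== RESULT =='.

Compute (S \ del) ∪ add:
  pre ⊆ S: {truck_at(t1,gate)} ⊆ S  — applicable
  S \ del = {pkg_at(p4,gate)}
  ∪ add   = {pkg_at(p4,gate), truck_at(t1,whs2)}

== RESULT ==
["pkg_at(p4,gate)", "truck_at(t1,whs2)"]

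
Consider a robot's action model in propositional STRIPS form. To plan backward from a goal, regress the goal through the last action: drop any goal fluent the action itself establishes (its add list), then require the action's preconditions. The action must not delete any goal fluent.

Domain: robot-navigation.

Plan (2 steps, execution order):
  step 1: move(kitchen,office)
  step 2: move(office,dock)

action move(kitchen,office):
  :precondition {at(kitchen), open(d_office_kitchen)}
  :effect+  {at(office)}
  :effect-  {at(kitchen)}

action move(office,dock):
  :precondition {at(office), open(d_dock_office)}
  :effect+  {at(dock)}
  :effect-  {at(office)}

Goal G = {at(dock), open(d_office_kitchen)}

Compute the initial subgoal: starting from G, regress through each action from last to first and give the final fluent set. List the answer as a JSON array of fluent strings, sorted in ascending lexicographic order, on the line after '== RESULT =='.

Work backward from the goal:
  through step 2 (move(office,dock)): drop {at(dock)}, keep {open(d_office_kitchen)}, require {at(office), open(d_dock_office)}
    → {at(office), open(d_dock_office), open(d_office_kitchen)}
  through step 1 (move(kitchen,office)): drop {at(office)}, keep {open(d_dock_office), open(d_office_kitchen)}, require {at(kitchen), open(d_office_kitchen)}
    → {at(kitchen), open(d_dock_office), open(d_office_kitchen)}

== RESULT ==
["at(kitchen)", "open(d_dock_office)", "open(d_office_kitchen)"]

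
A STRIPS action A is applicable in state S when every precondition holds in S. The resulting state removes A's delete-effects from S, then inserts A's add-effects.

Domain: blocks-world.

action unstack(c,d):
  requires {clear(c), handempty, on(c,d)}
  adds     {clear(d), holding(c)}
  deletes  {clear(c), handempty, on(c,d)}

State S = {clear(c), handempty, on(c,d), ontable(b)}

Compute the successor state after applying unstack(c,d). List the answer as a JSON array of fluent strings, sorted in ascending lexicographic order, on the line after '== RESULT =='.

Compute (S \ del) ∪ add:
  pre ⊆ S: {clear(c), handempty, on(c,d)} ⊆ S  — applicable
  S \ del = {ontable(b)}
  ∪ add   = {clear(d), holding(c), ontable(b)}

== RESULT ==
["clear(d)", "holding(c)", "ontable(b)"]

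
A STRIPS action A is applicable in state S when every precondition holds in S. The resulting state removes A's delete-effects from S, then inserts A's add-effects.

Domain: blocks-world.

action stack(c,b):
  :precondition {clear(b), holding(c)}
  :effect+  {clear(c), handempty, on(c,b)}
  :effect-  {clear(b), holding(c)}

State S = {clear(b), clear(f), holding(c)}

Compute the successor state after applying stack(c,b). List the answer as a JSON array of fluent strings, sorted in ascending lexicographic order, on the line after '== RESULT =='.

Compute (S \ del) ∪ add:
  pre ⊆ S: {clear(b), holding(c)} ⊆ S  — applicable
  S \ del = {clear(f)}
  ∪ add   = {clear(c), clear(f), handempty, on(c,b)}

== RESULT ==
["clear(c)", "clear(f)", "handempty", "on(c,b)"]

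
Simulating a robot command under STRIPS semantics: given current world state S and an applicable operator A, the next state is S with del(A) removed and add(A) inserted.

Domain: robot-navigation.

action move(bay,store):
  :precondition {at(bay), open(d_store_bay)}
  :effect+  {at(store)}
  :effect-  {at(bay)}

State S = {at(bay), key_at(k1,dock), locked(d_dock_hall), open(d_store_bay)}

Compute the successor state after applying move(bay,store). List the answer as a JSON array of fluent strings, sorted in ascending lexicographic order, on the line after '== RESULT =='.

Progress:
  pre ⊆ S: {at(bay), open(d_store_bay)} ⊆ S  — applicable
  S \ del = {key_at(k1,dock), locked(d_dock_hall), open(d_store_bay)}
  ∪ add   = {at(store), key_at(k1,dock), locked(d_dock_hall), open(d_store_bay)}

== RESULT ==
["at(store)", "key_at(k1,dock)", "locked(d_dock_hall)", "open(d_store_bay)"]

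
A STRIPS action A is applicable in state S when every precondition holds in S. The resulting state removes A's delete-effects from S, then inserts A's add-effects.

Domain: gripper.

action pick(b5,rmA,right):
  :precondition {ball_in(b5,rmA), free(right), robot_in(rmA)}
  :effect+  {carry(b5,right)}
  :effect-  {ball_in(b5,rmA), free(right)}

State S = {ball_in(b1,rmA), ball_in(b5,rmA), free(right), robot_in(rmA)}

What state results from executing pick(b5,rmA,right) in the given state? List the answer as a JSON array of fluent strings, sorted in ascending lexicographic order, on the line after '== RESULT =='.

Compute (S \ del) ∪ add:
  pre ⊆ S: {ball_in(b5,rmA), free(right), robot_in(rmA)} ⊆ S  — applicable
  S \ del = {ball_in(b1,rmA), robot_in(rmA)}
  ∪ add   = {ball_in(b1,rmA), carry(b5,right), robot_in(rmA)}

== RESULT ==
["ball_in(b1,rmA)", "carry(b5,right)", "robot_in(rmA)"]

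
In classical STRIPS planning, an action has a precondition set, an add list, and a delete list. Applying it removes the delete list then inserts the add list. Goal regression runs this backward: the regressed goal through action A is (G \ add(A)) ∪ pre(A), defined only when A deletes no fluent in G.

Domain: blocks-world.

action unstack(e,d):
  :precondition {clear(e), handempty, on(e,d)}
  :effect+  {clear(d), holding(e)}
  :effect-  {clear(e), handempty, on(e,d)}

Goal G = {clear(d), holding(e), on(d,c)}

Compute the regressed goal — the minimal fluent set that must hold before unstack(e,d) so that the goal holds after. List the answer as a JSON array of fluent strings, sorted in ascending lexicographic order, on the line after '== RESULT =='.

Regress:
  G ∩ del = {}  (empty — regression defined)
  G \ add = {clear(d), holding(e), on(d,c)} \ {clear(d), holding(e)} = {on(d,c)}
  ∪ pre   = {on(d,c)} ∪ {clear(e), handempty, on(e,d)}
          = {clear(e), handempty, on(d,c), on(e,d)}

== RESULT ==
["clear(e)", "handempty", "on(d,c)", "on(e,d)"]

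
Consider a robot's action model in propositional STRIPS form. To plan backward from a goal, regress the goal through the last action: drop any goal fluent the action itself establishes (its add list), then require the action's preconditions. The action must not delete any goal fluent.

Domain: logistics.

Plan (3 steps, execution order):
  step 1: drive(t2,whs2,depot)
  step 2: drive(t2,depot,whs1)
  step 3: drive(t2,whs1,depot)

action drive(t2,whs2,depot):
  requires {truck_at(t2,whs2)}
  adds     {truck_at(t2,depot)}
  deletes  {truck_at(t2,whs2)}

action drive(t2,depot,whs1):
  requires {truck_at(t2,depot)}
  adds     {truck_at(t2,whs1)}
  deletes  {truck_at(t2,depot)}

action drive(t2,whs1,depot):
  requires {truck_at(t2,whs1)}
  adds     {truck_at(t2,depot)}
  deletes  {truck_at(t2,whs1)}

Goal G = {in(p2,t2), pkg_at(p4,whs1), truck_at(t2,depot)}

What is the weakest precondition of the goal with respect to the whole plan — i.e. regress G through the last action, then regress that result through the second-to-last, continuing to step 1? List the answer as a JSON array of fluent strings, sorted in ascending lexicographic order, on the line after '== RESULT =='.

Work backward from the goal:
  through step 3 (drive(t2,whs1,depot)): drop {truck_at(t2,depot)}, keep {in(p2,t2), pkg_at(p4,whs1)}, require {truck_at(t2,whs1)}
    → {in(p2,t2), pkg_at(p4,whs1), truck_at(t2,whs1)}
  through step 2 (drive(t2,depot,whs1)): drop {truck_at(t2,whs1)}, keep {in(p2,t2), pkg_at(p4,whs1)}, require {truck_at(t2,depot)}
    → {in(p2,t2), pkg_at(p4,whs1), truck_at(t2,depot)}
  through step 1 (drive(t2,whs2,depot)): drop {truck_at(t2,depot)}, keep {in(p2,t2), pkg_at(p4,whs1)}, require {truck_at(t2,whs2)}
    → {in(p2,t2), pkg_at(p4,whs1), truck_at(t2,whs2)}

== RESULT ==
["in(p2,t2)", "pkg_at(p4,whs1)", "truck_at(t2,whs2)"]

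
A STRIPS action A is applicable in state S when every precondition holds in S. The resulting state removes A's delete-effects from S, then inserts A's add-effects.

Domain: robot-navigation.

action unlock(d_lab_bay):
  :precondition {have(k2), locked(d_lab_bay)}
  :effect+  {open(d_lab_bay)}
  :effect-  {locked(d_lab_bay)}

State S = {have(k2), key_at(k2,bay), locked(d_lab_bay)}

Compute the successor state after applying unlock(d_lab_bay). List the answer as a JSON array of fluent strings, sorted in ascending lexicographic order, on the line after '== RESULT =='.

Compute (S \ del) ∪ add:
  pre ⊆ S: {have(k2), locked(d_lab_bay)} ⊆ S  — applicable
  S \ del = {have(k2), key_at(k2,bay)}
  ∪ add   = {have(k2), key_at(k2,bay), open(d_lab_bay)}

== RESULT ==
["have(k2)", "key_at(k2,bay)", "open(d_lab_bay)"]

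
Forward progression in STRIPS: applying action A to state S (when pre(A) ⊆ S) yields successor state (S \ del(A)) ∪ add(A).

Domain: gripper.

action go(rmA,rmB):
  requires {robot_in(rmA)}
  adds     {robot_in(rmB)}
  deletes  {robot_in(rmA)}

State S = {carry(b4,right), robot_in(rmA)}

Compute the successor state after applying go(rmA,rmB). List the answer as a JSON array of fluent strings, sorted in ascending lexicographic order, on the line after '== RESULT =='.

Progress:
  pre ⊆ S: {robot_in(rmA)} ⊆ S  — applicable
  S \ del = {carry(b4,right)}
  ∪ add   = {carry(b4,right), robot_in(rmB)}

== RESULT ==
["carry(b4,right)", "robot_in(rmB)"]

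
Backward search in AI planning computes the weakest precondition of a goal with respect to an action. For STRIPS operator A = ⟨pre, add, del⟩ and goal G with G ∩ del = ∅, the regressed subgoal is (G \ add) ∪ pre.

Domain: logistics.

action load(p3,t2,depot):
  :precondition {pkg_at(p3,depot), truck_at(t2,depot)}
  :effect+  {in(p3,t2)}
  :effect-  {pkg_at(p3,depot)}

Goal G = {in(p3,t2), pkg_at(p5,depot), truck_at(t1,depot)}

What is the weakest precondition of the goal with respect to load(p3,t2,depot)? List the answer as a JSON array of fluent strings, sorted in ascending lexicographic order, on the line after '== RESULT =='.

Compute (G \ add) ∪ pre:
  G ∩ del = {}  (empty — regression defined)
  G \ add = {in(p3,t2), pkg_at(p5,depot), truck_at(t1,depot)} \ {in(p3,t2)} = {pkg_at(p5,depot), truck_at(t1,depot)}
  ∪ pre   = {pkg_at(p5,depot), truck_at(t1,depot)} ∪ {pkg_at(p3,depot), truck_at(t2,depot)}
          = {pkg_at(p3,depot), pkg_at(p5,depot), truck_at(t1,depot), truck_at(t2,depot)}

== RESULT ==
["pkg_at(p3,depot)", "pkg_at(p5,depot)", "truck_at(t1,depot)", "truck_at(t2,depot)"]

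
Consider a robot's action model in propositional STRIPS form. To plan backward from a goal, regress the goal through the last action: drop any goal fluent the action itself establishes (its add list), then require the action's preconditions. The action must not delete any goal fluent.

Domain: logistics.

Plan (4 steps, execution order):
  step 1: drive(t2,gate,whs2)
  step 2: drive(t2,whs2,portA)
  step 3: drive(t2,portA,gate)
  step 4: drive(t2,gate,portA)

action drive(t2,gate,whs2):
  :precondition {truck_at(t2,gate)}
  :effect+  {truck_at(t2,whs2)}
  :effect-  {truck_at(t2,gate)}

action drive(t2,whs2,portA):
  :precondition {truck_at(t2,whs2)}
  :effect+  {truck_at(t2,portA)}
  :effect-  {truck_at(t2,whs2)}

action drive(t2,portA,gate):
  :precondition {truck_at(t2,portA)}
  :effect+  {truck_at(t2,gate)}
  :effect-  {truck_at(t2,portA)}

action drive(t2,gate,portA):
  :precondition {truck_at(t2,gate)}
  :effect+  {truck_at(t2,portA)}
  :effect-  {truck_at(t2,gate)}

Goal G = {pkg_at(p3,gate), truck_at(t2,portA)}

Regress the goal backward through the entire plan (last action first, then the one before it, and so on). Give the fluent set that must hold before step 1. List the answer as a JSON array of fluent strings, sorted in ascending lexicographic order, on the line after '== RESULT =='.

Regress step by step:
  through step 4 (drive(t2,gate,portA)): drop {truck_at(t2,portA)}, keep {pkg_at(p3,gate)}, require {truck_at(t2,gate)}
    → {pkg_at(p3,gate), truck_at(t2,gate)}
  through step 3 (drive(t2,portA,gate)): drop {truck_at(t2,gate)}, keep {pkg_at(p3,gate)}, require {truck_at(t2,portA)}
    → {pkg_at(p3,gate), truck_at(t2,portA)}
  through step 2 (drive(t2,whs2,portA)): drop {truck_at(t2,portA)}, keep {pkg_at(p3,gate)}, require {truck_at(t2,whs2)}
    → {pkg_at(p3,gate), truck_at(t2,whs2)}
  through step 1 (drive(t2,gate,whs2)): drop {truck_at(t2,whs2)}, keep {pkg_at(p3,gate)}, require {truck_at(t2,gate)}
    → {pkg_at(p3,gate), truck_at(t2,gate)}

== RESULT ==
["pkg_at(p3,gate)", "truck_at(t2,gate)"]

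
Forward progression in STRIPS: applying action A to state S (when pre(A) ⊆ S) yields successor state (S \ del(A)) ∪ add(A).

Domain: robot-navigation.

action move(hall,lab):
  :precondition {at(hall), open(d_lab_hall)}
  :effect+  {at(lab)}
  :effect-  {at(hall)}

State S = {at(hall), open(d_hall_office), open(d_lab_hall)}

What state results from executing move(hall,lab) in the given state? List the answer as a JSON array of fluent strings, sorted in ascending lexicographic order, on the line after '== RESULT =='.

Progress:
  pre ⊆ S: {at(hall), open(d_lab_hall)} ⊆ S  — applicable
  S \ del = {open(d_hall_office), open(d_lab_hall)}
  ∪ add   = {at(lab), open(d_hall_office), open(d_lab_hall)}

== RESULT ==
["at(lab)", "open(d_hall_office)", "open(d_lab_hall)"]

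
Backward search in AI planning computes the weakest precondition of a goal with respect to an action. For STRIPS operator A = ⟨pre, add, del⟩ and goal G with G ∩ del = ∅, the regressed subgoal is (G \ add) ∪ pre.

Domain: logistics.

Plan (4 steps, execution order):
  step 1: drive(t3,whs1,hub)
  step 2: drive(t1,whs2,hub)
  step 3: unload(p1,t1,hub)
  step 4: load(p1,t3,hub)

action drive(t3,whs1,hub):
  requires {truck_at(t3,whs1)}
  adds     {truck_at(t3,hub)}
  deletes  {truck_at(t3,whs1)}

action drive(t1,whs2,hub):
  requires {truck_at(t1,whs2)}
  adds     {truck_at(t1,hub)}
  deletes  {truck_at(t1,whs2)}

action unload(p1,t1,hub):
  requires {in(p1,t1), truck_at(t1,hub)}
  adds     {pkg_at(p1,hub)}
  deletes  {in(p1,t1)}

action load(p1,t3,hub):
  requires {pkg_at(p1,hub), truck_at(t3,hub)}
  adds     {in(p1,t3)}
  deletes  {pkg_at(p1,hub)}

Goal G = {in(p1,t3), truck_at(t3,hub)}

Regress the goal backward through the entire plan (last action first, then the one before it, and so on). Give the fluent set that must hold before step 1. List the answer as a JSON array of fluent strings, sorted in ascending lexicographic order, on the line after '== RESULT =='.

Work backward from the goal:
  through step 4 (load(p1,t3,hub)): drop {in(p1,t3)}, keep {truck_at(t3,hub)}, require {pkg_at(p1,hub), truck_at(t3,hub)}
    → {pkg_at(p1,hub), truck_at(t3,hub)}
  through step 3 (unload(p1,t1,hub)): drop {pkg_at(p1,hub)}, keep {truck_at(t3,hub)}, require {in(p1,t1), truck_at(t1,hub)}
    → {in(p1,t1), truck_at(t1,hub), truck_at(t3,hub)}
  through step 2 (drive(t1,whs2,hub)): drop {truck_at(t1,hub)}, keep {in(p1,t1), truck_at(t3,hub)}, require {truck_at(t1,whs2)}
    → {in(p1,t1), truck_at(t1,whs2), truck_at(t3,hub)}
  through step 1 (drive(t3,whs1,hub)): drop {truck_at(t3,hub)}, keep {in(p1,t1), truck_at(t1,whs2)}, require {truck_at(t3,whs1)}
    → {in(p1,t1), truck_at(t1,whs2), truck_at(t3,whs1)}

== RESULT ==
["in(p1,t1)", "truck_at(t1,whs2)", "truck_at(t3,whs1)"]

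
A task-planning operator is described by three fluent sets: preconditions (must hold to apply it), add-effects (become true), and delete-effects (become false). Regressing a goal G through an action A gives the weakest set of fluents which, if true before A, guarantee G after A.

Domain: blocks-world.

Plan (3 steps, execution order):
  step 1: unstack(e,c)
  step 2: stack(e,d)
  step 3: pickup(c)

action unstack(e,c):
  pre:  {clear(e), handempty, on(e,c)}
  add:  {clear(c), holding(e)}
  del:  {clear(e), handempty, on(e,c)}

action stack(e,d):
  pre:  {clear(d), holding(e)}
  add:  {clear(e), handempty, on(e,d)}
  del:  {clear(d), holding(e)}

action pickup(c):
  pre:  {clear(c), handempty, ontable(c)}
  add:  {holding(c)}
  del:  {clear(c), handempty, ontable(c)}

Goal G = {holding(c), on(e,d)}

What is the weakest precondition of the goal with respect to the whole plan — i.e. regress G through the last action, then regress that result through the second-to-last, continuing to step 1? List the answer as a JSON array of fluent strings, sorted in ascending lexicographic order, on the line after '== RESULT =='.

Regress step by step:
  through step 3 (pickup(c)): drop {holding(c)}, keep {on(e,d)}, require {clear(c), handempty, ontable(c)}
    → {clear(c), handempty, on(e,d), ontable(c)}
  through step 2 (stack(e,d)): drop {handempty, on(e,d)}, keep {clear(c), ontable(c)}, require {clear(d), holding(e)}
    → {clear(c), clear(d), holding(e), ontable(c)}
  through step 1 (unstack(e,c)): drop {clear(c), holding(e)}, keep {clear(d), ontable(c)}, require {clear(e), handempty, on(e,c)}
    → {clear(d), clear(e), handempty, on(e,c), ontable(c)}

== RESULT ==
["clear(d)", "clear(e)", "handempty", "on(e,c)", "ontable(c)"]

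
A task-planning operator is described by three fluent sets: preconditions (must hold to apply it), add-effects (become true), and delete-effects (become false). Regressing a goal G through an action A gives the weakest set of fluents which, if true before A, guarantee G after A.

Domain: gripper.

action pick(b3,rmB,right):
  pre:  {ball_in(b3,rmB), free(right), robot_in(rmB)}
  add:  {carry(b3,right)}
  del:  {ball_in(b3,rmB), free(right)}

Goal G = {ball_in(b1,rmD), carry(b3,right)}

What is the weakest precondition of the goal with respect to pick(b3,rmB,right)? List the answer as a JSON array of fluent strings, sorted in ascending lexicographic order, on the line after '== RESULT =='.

Regress:
  G ∩ del = {}  (empty — regression defined)
  G \ add = {ball_in(b1,rmD), carry(b3,right)} \ {carry(b3,right)} = {ball_in(b1,rmD)}
  ∪ pre   = {ball_in(b1,rmD)} ∪ {ball_in(b3,rmB), free(right), robot_in(rmB)}
          = {ball_in(b1,rmD), ball_in(b3,rmB), free(right), robot_in(rmB)}

== RESULT ==
["ball_in(b1,rmD)", "ball_in(b3,rmB)", "free(right)", "robot_in(rmB)"]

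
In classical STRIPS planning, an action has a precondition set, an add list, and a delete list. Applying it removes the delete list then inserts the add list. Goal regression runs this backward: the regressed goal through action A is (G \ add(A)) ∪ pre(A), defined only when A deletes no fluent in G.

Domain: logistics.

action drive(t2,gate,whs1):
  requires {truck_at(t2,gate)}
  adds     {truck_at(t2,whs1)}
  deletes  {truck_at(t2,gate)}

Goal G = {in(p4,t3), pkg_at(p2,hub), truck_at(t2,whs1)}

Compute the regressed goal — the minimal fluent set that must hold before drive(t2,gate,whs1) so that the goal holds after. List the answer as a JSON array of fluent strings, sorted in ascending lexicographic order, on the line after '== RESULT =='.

Regress:
  G ∩ del = {}  (empty — regression defined)
  G \ add = {in(p4,t3), pkg_at(p2,hub), truck_at(t2,whs1)} \ {truck_at(t2,whs1)} = {in(p4,t3), pkg_at(p2,hub)}
  ∪ pre   = {in(p4,t3), pkg_at(p2,hub)} ∪ {truck_at(t2,gate)}
          = {in(p4,t3), pkg_at(p2,hub), truck_at(t2,gate)}

== RESULT ==
["in(p4,t3)", "pkg_at(p2,hub)", "truck_at(t2,gate)"]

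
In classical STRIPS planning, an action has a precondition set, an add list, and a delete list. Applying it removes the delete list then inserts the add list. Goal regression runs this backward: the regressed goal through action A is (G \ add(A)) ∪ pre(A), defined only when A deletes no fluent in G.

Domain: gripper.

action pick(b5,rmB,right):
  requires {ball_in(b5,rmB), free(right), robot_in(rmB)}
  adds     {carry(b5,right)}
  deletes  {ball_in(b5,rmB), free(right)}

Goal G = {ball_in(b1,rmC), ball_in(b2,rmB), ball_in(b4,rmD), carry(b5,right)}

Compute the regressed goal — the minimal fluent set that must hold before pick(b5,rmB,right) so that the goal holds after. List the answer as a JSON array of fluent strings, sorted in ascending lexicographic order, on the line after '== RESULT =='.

Compute (G \ add) ∪ pre:
  G ∩ del = {}  (empty — regression defined)
  G \ add = {ball_in(b1,rmC), ball_in(b2,rmB), ball_in(b4,rmD), carry(b5,right)} \ {carry(b5,right)} = {ball_in(b1,rmC), ball_in(b2,rmB), ball_in(b4,rmD)}
  ∪ pre   = {ball_in(b1,rmC), ball_in(b2,rmB), ball_in(b4,rmD)} ∪ {ball_in(b5,rmB), free(right), robot_in(rmB)}
          = {ball_in(b1,rmC), ball_in(b2,rmB), ball_in(b4,rmD), ball_in(b5,rmB), free(right), robot_in(rmB)}

== RESULT ==
["ball_in(b1,rmC)", "ball_in(b2,rmB)", "ball_in(b4,rmD)", "ball_in(b5,rmB)", "free(right)", "robot_in(rmB)"]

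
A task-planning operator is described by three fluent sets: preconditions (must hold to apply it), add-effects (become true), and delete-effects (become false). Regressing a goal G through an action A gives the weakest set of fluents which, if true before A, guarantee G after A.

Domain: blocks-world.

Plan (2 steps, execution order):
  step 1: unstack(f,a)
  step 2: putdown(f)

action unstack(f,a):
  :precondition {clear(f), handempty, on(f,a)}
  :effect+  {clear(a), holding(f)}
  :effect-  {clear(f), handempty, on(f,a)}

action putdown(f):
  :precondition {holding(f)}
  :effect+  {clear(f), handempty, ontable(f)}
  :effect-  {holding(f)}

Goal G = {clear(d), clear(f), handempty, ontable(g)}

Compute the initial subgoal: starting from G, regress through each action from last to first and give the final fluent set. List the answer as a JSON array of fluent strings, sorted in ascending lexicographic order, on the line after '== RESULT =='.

Regress step by step:
  through step 2 (putdown(f)): drop {clear(f), handempty}, keep {clear(d), ontable(g)}, require {holding(f)}
    → {clear(d), holding(f), ontable(g)}
  through step 1 (unstack(f,a)): drop {holding(f)}, keep {clear(d), ontable(g)}, require {clear(f), handempty, on(f,a)}
    → {clear(d), clear(f), handempty, on(f,a), ontable(g)}

== RESULT ==
["clear(d)", "clear(f)", "handempty", "on(f,a)", "ontable(g)"]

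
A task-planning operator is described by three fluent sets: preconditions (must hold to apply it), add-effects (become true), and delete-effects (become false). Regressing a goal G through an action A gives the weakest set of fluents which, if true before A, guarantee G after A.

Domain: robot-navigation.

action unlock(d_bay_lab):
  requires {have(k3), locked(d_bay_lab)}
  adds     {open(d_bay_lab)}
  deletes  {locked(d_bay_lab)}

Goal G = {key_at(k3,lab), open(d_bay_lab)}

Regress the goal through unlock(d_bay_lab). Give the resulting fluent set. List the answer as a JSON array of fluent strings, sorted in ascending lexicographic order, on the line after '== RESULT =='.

Compute (G \ add) ∪ pre:
  G ∩ del = {}  (empty — regression defined)
  G \ add = {key_at(k3,lab), open(d_bay_lab)} \ {open(d_bay_lab)} = {key_at(k3,lab)}
  ∪ pre   = {key_at(k3,lab)} ∪ {have(k3), locked(d_bay_lab)}
          = {have(k3), key_at(k3,lab), locked(d_bay_lab)}

== RESULT ==
["have(k3)", "key_at(k3,lab)", "locked(d_bay_lab)"]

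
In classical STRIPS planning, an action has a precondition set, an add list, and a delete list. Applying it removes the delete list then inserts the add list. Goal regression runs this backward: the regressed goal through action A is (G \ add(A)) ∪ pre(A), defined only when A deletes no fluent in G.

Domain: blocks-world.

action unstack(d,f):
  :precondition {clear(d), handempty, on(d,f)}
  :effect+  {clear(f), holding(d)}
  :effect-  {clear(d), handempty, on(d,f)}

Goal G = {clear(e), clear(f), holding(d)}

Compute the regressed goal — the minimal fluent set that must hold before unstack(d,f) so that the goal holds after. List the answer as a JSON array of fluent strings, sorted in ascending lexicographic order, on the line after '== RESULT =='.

Regress:
  G ∩ del = {}  (empty — regression defined)
  G \ add = {clear(e), clear(f), holding(d)} \ {clear(f), holding(d)} = {clear(e)}
  ∪ pre   = {clear(e)} ∪ {clear(d), handempty, on(d,f)}
          = {clear(d), clear(e), handempty, on(d,f)}

== RESULT ==
["clear(d)", "clear(e)", "handempty", "on(d,f)"]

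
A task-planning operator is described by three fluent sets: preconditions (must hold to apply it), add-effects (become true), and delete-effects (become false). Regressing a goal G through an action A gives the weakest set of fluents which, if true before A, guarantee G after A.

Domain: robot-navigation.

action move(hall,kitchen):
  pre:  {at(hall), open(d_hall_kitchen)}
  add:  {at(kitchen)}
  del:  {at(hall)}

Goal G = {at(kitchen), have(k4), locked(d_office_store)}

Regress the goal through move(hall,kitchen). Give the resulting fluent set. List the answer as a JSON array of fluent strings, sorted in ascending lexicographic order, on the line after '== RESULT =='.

Regress:
  G ∩ del = {}  (empty — regression defined)
  G \ add = {at(kitchen), have(k4), locked(d_office_store)} \ {at(kitchen)} = {have(k4), locked(d_office_store)}
  ∪ pre   = {have(k4), locked(d_office_store)} ∪ {at(hall), open(d_hall_kitchen)}
          = {at(hall), have(k4), locked(d_office_store), open(d_hall_kitchen)}

== RESULT ==
["at(hall)", "have(k4)", "locked(d_office_store)", "open(d_hall_kitchen)"]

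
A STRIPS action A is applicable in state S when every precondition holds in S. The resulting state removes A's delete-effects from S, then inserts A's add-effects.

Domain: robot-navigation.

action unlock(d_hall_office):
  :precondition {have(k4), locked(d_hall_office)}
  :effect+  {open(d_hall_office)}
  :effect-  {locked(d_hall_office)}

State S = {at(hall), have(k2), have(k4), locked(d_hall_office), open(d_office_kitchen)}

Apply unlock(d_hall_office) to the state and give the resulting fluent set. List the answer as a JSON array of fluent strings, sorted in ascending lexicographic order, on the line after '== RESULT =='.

Compute (S \ del) ∪ add:
  pre ⊆ S: {have(k4), locked(d_hall_office)} ⊆ S  — applicable
  S \ del = {at(hall), have(k2), have(k4), open(d_office_kitchen)}
  ∪ add   = {at(hall), have(k2), have(k4), open(d_hall_office), open(d_office_kitchen)}

== RESULT ==
["at(hall)", "have(k2)", "have(k4)", "open(d_hall_office)", "open(d_office_kitchen)"]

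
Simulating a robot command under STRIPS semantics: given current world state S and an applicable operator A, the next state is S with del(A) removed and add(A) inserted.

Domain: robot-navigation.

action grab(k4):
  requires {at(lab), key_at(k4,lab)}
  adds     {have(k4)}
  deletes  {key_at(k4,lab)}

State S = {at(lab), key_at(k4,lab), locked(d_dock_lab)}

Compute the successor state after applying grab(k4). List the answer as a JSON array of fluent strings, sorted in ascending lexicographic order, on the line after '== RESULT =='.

Compute (S \ del) ∪ add:
  pre ⊆ S: {at(lab), key_at(k4,lab)} ⊆ S  — applicable
  S \ del = {at(lab), locked(d_dock_lab)}
  ∪ add   = {at(lab), have(k4), locked(d_dock_lab)}

== RESULT ==
["at(lab)", "have(k4)", "locked(d_dock_lab)"]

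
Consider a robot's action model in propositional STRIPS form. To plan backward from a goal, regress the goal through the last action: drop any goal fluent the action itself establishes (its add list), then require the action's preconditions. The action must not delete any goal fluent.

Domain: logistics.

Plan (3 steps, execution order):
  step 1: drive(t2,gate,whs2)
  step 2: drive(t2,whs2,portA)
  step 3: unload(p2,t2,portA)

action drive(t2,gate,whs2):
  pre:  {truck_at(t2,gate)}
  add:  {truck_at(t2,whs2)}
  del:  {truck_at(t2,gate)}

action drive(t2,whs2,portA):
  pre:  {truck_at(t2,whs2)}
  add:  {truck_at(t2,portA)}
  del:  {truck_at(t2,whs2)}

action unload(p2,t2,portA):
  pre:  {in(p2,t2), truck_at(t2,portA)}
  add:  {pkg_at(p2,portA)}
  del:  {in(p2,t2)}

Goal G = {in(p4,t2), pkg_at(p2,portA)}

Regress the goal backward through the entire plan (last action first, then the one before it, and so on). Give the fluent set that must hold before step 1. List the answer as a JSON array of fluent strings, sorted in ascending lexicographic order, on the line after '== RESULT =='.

Work backward from the goal:
  through step 3 (unload(p2,t2,portA)): drop {pkg_at(p2,portA)}, keep {in(p4,t2)}, require {in(p2,t2), truck_at(t2,portA)}
    → {in(p2,t2), in(p4,t2), truck_at(t2,portA)}
  through step 2 (drive(t2,whs2,portA)): drop {truck_at(t2,portA)}, keep {in(p2,t2), in(p4,t2)}, require {truck_at(t2,whs2)}
    → {in(p2,t2), in(p4,t2), truck_at(t2,whs2)}
  through step 1 (drive(t2,gate,whs2)): drop {truck_at(t2,whs2)}, keep {in(p2,t2), in(p4,t2)}, require {truck_at(t2,gate)}
    → {in(p2,t2), in(p4,t2), truck_at(t2,gate)}

== RESULT ==
["in(p2,t2)", "in(p4,t2)", "truck_at(t2,gate)"]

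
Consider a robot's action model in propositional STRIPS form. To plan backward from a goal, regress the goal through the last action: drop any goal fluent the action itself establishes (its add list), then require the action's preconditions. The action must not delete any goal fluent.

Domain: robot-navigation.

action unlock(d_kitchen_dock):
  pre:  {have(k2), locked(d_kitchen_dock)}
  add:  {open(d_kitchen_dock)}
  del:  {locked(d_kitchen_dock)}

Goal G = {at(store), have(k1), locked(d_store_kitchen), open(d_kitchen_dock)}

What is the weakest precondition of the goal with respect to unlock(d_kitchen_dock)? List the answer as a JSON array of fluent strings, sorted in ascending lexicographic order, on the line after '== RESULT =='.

Compute (G \ add) ∪ pre:
  G ∩ del = {}  (empty — regression defined)
  G \ add = {at(store), have(k1), locked(d_store_kitchen), open(d_kitchen_dock)} \ {open(d_kitchen_dock)} = {at(store), have(k1), locked(d_store_kitchen)}
  ∪ pre   = {at(store), have(k1), locked(d_store_kitchen)} ∪ {have(k2), locked(d_kitchen_dock)}
          = {at(store), have(k1), have(k2), locked(d_kitchen_dock), locked(d_store_kitchen)}

== RESULT ==
["at(store)", "have(k1)", "have(k2)", "locked(d_kitchen_dock)", "locked(d_store_kitchen)"]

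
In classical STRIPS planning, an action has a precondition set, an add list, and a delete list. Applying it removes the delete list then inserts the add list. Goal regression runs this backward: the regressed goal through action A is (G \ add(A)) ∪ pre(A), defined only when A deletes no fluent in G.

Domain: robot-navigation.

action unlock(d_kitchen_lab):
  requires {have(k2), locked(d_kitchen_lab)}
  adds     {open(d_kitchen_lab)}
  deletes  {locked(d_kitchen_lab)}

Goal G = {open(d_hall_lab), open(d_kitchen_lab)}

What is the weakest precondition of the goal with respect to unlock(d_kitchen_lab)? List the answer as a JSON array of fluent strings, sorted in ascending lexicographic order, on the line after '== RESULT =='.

Regress:
  G ∩ del = {}  (empty — regression defined)
  G \ add = {open(d_hall_lab), open(d_kitchen_lab)} \ {open(d_kitchen_lab)} = {open(d_hall_lab)}
  ∪ pre   = {open(d_hall_lab)} ∪ {have(k2), locked(d_kitchen_lab)}
          = {have(k2), locked(d_kitchen_lab), open(d_hall_lab)}

== RESULT ==
["have(k2)", "locked(d_kitchen_lab)", "open(d_hall_lab)"]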